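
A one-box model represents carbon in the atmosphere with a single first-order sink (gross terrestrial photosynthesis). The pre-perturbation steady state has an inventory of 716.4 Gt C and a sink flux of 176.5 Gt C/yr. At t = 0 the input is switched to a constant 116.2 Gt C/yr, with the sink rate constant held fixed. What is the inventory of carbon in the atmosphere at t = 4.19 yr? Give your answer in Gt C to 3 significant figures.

Residence time τ = M₀/F₀ = 4.059 yr. The eventual steady state is M_∞ = M₀·(F₁/F₀) = 716.4 × 116.2/176.5 = 471.65 Gt C.
The anomaly ΔM(t) = M(t) − M_∞ decays as ΔM₀·e^(−t/τ) with ΔM₀ = 716.4 − 471.65 = 244.8 Gt C.
At t = 4.19 yr, e^(−t/τ) = e^(−1.032) = 0.3562, so ΔM = 87.18 Gt C and M = 471.65 + 87.18 = 558.83 Gt C.

559 Gt C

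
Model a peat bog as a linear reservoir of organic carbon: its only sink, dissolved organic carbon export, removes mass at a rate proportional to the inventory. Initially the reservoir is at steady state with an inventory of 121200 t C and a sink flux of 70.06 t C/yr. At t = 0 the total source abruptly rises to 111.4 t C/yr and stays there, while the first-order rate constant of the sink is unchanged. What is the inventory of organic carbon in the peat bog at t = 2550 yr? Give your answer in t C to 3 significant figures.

176000 t C

τ = M₀/F₀ = 121200/70.06 = 1730 yr; rate constant k = 1/τ.
New steady state M_∞ = F₁/k = F₁·τ = 111.4 × 1730 = 192720 t C.
M(t) = M_∞ + (M₀ − M_∞)·e^(−t/τ); t/τ = 2550/1730 = 1.474, so e^(−t/τ) = 0.2290.
M(t) = 192720 − 71520 × 0.2290 = 176340 t C.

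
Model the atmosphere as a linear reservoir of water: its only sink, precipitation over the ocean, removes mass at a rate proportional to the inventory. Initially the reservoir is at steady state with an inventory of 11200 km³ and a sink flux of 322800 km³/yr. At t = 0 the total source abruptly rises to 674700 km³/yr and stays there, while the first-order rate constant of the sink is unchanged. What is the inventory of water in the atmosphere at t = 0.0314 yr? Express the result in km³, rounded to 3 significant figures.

18500 km³

Residence time τ = M₀/F₀ = 0.03470 yr. The eventual steady state is M_∞ = M₀·(F₁/F₀) = 11200 × 674700/322800 = 23410 km³.
The anomaly ΔM(t) = M(t) − M_∞ decays as ΔM₀·e^(−t/τ) with ΔM₀ = 11200 − 23410 = −12210 km³.
At t = 0.0314 yr, e^(−t/τ) = e^(−0.9050) = 0.4045, so ΔM = −4939 km³ and M = 23410 − 4939 = 18470 km³.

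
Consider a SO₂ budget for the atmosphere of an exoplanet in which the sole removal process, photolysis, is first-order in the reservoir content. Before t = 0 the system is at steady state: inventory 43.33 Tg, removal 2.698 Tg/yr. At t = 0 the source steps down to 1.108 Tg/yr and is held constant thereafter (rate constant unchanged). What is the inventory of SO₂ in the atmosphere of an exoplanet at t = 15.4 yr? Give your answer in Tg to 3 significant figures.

Residence time τ = M₀/F₀ = 16.06 yr. The eventual steady state is M_∞ = M₀·(F₁/F₀) = 43.33 × 1.108/2.698 = 17.795 Tg.
The anomaly ΔM(t) = M(t) − M_∞ decays as ΔM₀·e^(−t/τ) with ΔM₀ = 43.33 − 17.795 = 25.54 Tg.
At t = 15.4 yr, e^(−t/τ) = e^(−0.9589) = 0.3833, so ΔM = 9.788 Tg and M = 17.795 + 9.788 = 27.583 Tg.

27.6 Tg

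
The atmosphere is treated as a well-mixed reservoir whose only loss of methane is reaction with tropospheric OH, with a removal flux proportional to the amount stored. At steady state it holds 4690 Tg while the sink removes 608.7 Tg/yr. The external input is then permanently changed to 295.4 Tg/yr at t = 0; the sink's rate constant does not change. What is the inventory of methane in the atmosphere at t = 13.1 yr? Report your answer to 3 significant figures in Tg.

2720 Tg

τ = M₀/F₀ = 4690/608.7 = 7.705 yr; rate constant k = 1/τ.
New steady state M_∞ = F₁/k = F₁·τ = 295.4 × 7.705 = 2276.0 Tg.
M(t) = M_∞ + (M₀ − M_∞)·e^(−t/τ); t/τ = 13.1/7.705 = 1.700, so e^(−t/τ) = 0.1826.
M(t) = 2276.0 + 2414 × 0.1826 = 2716.9 Tg.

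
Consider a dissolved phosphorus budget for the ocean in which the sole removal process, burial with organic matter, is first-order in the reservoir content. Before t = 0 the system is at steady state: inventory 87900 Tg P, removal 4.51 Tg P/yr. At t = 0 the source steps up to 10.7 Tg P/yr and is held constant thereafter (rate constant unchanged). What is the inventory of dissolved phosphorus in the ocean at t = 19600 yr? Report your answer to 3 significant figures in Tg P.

Residence time τ = M₀/F₀ = 19490 yr. The eventual steady state is M_∞ = M₀·(F₁/F₀) = 87900 × 10.7/4.51 = 208540 Tg P.
The anomaly ΔM(t) = M(t) − M_∞ decays as ΔM₀·e^(−t/τ) with ΔM₀ = 87900 − 208540 = −120600 Tg P.
At t = 19600 yr, e^(−t/τ) = e^(−1.006) = 0.3658, so ΔM = −44130 Tg P and M = 208540 − 44130 = 164410 Tg P.

164000 Tg P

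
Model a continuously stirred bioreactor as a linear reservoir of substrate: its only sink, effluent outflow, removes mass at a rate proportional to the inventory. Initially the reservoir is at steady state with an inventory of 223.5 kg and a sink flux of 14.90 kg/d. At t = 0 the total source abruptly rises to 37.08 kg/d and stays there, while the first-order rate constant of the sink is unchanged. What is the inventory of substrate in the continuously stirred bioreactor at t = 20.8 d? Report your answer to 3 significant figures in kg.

Residence time τ = M₀/F₀ = 15.00 d. The eventual steady state is M_∞ = M₀·(F₁/F₀) = 223.5 × 37.08/14.90 = 556.20 kg.
The anomaly ΔM(t) = M(t) − M_∞ decays as ΔM₀·e^(−t/τ) with ΔM₀ = 223.5 − 556.20 = −332.7 kg.
At t = 20.8 d, e^(−t/τ) = e^(−1.387) = 0.2499, so ΔM = −83.14 kg and M = 556.20 − 83.14 = 473.06 kg.

473 kg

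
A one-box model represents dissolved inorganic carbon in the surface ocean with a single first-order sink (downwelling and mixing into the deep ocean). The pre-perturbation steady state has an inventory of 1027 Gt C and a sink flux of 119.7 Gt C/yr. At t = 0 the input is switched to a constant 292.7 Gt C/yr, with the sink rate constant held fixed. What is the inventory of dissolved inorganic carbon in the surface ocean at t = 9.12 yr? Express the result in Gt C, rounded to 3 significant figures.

τ = M₀/F₀ = 1027/119.7 = 8.580 yr; rate constant k = 1/τ.
New steady state M_∞ = F₁/k = F₁·τ = 292.7 × 8.580 = 2511.3 Gt C.
M(t) = M_∞ + (M₀ − M_∞)·e^(−t/τ); t/τ = 9.12/8.580 = 1.063, so e^(−t/τ) = 0.3454.
M(t) = 2511.3 − 1484 × 0.3454 = 1998.6 Gt C.

2000 Gt C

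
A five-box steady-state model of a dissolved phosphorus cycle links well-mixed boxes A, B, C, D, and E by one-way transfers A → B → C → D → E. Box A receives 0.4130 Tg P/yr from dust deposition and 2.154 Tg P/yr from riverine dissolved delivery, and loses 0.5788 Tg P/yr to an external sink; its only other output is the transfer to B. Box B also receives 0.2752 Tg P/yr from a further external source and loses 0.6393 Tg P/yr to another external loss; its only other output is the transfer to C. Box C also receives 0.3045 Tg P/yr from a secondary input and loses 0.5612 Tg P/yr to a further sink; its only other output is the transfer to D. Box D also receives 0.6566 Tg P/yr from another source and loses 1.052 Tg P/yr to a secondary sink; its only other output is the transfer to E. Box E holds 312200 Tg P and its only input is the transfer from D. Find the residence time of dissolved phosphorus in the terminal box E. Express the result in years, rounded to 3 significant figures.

321000 yr

Box A: F(A→B) = (0.4130 + 2.154) − 0.5788 = 1.9882 Tg P/yr.
Box B: F(B→C) = (1.9882 + 0.2752) − 0.6393 = 1.6241 Tg P/yr.
Box C: F(C→D) = (1.6241 + 0.3045) − 0.5612 = 1.3674 Tg P/yr.
Box D: F(D→E) = (1.3674 + 0.6566) − 1.052 = 0.97200 Tg P/yr.
Box E throughput = its input = 0.97200 Tg P/yr; τ = 312200 / 0.97200 = 321200 yr.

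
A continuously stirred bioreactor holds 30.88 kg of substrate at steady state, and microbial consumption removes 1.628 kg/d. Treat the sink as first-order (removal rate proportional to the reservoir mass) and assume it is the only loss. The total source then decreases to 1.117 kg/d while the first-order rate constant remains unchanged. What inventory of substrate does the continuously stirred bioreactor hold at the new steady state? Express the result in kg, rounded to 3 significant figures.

Rate constant k = F/M = 1.628 / 30.88 = 0.05272 d⁻¹.
At the new steady state, source = k·M_new ⇒ M_new = 1.117 / 0.05272 = 21.19 kg.
(Equivalently M_new = M × F_new/F_old = 30.88 × 1.117/1.628.)

21.2 kg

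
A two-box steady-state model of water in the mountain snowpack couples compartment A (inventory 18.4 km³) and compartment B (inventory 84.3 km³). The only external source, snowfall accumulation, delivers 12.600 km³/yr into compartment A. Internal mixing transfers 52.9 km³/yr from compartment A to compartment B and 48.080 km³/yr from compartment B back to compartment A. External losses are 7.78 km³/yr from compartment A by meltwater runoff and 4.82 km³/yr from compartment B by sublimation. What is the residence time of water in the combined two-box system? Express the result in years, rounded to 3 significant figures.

8.15 yr

Residence time in the combined system uses the total inventory and the total *external* removal — internal exchanges between the two boxes cancel.
M_total = 18.4 + 84.3 = 102.70 km³.
ΣF_external_out = 7.78 + 4.82 = 12.600 km³/yr.
τ = M_total / ΣF_ext = 102.70 / 12.600 = 8.151 yr.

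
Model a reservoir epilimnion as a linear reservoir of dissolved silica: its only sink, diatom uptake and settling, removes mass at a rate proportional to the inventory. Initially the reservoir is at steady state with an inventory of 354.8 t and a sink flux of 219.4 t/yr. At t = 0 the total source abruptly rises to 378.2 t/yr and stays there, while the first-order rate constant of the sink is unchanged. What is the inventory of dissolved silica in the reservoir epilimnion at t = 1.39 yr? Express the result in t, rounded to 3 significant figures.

The sink rate constant is k = F₀/M₀ = 219.4/354.8 = 0.6184 yr⁻¹.
Solving dM/dt = F₁ − kM with M(0) = M₀ gives M(t) = F₁/k + (M₀ − F₁/k)·e^(−kt).
F₁/k = 378.2/0.6184 = 611.60 t; kt = 0.6184 × 1.39 = 0.8595, e^(−kt) = 0.4234.
M(1.39) = 611.60 + (354.8 − 611.60) × 0.4234 = 611.60 − 108.7 = 502.88 t.

503 t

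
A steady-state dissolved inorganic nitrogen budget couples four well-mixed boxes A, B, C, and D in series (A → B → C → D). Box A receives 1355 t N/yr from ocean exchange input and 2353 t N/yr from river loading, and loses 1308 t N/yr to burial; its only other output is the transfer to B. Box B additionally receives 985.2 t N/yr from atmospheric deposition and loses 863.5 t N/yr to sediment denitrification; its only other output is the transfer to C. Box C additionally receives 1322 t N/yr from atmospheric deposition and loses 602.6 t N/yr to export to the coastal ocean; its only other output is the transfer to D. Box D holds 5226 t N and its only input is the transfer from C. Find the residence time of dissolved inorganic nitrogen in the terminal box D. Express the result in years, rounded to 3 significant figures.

Box A: F(A→B) = (1355 + 2353) − 1308 = 2400.0 t N/yr.
Box B: F(B→C) = (2400.0 + 985.2) − 863.5 = 2521.7 t N/yr.
Box C: F(C→D) = (2521.7 + 1322) − 602.6 = 3241.1 t N/yr.
Box D throughput = its input = 3241.1 t N/yr; τ = 5226 / 3241.1 = 1.612 yr.

1.61 yr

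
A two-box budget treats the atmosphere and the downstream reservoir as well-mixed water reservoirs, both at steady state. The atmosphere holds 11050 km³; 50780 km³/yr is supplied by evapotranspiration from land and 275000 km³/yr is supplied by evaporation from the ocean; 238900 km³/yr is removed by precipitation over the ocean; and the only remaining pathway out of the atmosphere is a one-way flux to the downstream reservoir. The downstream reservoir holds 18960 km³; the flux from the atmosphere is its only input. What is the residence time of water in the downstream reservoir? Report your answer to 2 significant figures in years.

0.22 yr

Balance the atmosphere: ΣF_in = 50780 + 275000 = 325780 km³/yr.
Flux to the downstream reservoir = ΣF_in − (238900) = 86880 km³/yr.
At steady state the output of the downstream reservoir equals its input, 86880 km³/yr.
τ = M / F = 18960 / 86880 = 0.2182 yr.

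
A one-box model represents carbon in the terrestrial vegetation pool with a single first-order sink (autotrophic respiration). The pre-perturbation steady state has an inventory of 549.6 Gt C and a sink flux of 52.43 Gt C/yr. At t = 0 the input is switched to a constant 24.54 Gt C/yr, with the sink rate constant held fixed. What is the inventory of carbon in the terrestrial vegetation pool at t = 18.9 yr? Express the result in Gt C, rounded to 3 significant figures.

305 Gt C

Residence time τ = M₀/F₀ = 10.48 yr. The eventual steady state is M_∞ = M₀·(F₁/F₀) = 549.6 × 24.54/52.43 = 257.24 Gt C.
The anomaly ΔM(t) = M(t) − M_∞ decays as ΔM₀·e^(−t/τ) with ΔM₀ = 549.6 − 257.24 = 292.4 Gt C.
At t = 18.9 yr, e^(−t/τ) = e^(−1.803) = 0.1648, so ΔM = 48.18 Gt C and M = 257.24 + 48.18 = 305.42 Gt C.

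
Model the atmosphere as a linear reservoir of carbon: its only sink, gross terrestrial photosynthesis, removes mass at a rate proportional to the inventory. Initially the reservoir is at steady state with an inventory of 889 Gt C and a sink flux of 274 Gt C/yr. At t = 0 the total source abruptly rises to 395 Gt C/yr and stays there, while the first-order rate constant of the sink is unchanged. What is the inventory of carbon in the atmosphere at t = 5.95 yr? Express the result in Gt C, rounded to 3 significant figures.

τ = M₀/F₀ = 889/274 = 3.245 yr; rate constant k = 1/τ.
New steady state M_∞ = F₁/k = F₁·τ = 395 × 3.245 = 1281.6 Gt C.
M(t) = M_∞ + (M₀ − M_∞)·e^(−t/τ); t/τ = 5.95/3.245 = 1.834, so e^(−t/τ) = 0.1598.
M(t) = 1281.6 − 392.6 × 0.1598 = 1218.9 Gt C.

1220 Gt C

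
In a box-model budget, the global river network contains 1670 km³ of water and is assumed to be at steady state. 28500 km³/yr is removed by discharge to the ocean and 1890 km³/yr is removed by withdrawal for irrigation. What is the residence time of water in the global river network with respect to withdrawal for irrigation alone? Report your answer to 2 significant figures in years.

0.88 yr

Residence time with respect to a single sink: τ = M / F_sink.
τ = 1670 / 1890 = 0.8836 yr.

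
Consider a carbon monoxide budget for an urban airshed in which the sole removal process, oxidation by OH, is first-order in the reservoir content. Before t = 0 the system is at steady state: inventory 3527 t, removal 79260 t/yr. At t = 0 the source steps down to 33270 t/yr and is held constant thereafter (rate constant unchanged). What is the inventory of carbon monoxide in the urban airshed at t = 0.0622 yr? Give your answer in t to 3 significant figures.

Residence time τ = M₀/F₀ = 0.04450 yr. The eventual steady state is M_∞ = M₀·(F₁/F₀) = 3527 × 33270/79260 = 1480.5 t.
The anomaly ΔM(t) = M(t) − M_∞ decays as ΔM₀·e^(−t/τ) with ΔM₀ = 3527 − 1480.5 = 2047 t.
At t = 0.0622 yr, e^(−t/τ) = e^(−1.398) = 0.2471, so ΔM = 505.8 t and M = 1480.5 + 505.8 = 1986.3 t.

1990 t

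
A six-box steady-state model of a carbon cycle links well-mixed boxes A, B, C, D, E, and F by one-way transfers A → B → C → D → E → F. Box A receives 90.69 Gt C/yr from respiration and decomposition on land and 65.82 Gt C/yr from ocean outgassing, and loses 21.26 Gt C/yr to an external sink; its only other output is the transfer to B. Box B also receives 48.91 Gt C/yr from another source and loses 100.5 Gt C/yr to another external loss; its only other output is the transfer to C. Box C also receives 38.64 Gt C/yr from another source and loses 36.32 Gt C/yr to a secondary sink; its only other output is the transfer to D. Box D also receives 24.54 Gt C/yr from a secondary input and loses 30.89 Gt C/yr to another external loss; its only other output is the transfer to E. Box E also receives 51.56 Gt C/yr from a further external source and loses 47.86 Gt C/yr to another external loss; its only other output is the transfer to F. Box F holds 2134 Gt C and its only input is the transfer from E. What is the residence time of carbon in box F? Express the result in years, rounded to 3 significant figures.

Box A: F(A→B) = (90.69 + 65.82) − 21.26 = 135.25 Gt C/yr.
Box B: F(B→C) = (135.25 + 48.91) − 100.5 = 83.660 Gt C/yr.
Box C: F(C→D) = (83.660 + 38.64) − 36.32 = 85.980 Gt C/yr.
Box D: F(D→E) = (85.980 + 24.54) − 30.89 = 79.630 Gt C/yr.
Box E: F(E→F) = (79.630 + 51.56) − 47.86 = 83.330 Gt C/yr.
Box F throughput = its input = 83.330 Gt C/yr; τ = 2134 / 83.330 = 25.61 yr.

25.6 yr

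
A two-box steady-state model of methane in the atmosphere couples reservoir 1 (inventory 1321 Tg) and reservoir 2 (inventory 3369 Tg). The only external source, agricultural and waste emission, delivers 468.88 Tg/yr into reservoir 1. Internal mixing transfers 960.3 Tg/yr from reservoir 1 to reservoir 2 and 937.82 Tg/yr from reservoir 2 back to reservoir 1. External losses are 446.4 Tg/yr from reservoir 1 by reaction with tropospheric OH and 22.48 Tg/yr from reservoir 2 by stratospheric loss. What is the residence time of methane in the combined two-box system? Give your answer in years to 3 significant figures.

Residence time in the combined system uses the total inventory and the total *external* removal — internal exchanges between the two boxes cancel.
M_total = 1321 + 3369 = 4690.0 Tg.
ΣF_external_out = 446.4 + 22.48 = 468.88 Tg/yr.
τ = M_total / ΣF_ext = 4690.0 / 468.88 = 10.00 yr.

10.0 yr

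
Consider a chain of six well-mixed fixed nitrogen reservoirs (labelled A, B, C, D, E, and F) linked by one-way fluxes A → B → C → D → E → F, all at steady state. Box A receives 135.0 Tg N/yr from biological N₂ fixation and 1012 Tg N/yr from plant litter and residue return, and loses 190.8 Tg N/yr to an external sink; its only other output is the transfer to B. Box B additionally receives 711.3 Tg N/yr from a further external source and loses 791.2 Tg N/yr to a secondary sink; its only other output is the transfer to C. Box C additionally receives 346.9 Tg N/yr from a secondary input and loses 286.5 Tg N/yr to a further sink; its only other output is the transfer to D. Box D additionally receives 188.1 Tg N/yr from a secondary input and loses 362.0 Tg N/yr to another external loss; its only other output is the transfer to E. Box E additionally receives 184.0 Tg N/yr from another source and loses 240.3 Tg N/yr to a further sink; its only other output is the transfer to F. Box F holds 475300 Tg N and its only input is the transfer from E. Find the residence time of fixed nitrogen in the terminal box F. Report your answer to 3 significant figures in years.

Box A: F(A→B) = (135.0 + 1012) − 190.8 = 956.20 Tg N/yr.
Box B: F(B→C) = (956.20 + 711.3) − 791.2 = 876.30 Tg N/yr.
Box C: F(C→D) = (876.30 + 346.9) − 286.5 = 936.70 Tg N/yr.
Box D: F(D→E) = (936.70 + 188.1) − 362.0 = 762.80 Tg N/yr.
Box E: F(E→F) = (762.80 + 184.0) − 240.3 = 706.50 Tg N/yr.
Box F throughput = its input = 706.50 Tg N/yr; τ = 475300 / 706.50 = 672.8 yr.

673 yr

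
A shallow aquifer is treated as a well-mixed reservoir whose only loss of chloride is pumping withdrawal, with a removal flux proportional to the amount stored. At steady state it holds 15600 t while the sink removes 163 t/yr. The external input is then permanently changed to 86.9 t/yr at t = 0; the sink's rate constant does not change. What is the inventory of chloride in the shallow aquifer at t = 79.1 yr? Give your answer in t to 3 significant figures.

τ = M₀/F₀ = 15600/163 = 95.71 yr; rate constant k = 1/τ.
New steady state M_∞ = F₁/k = F₁·τ = 86.9 × 95.71 = 8316.8 t.
M(t) = M_∞ + (M₀ − M_∞)·e^(−t/τ); t/τ = 79.1/95.71 = 0.8265, so e^(−t/τ) = 0.4376.
M(t) = 8316.8 + 7283 × 0.4376 = 11504 t.

11500 t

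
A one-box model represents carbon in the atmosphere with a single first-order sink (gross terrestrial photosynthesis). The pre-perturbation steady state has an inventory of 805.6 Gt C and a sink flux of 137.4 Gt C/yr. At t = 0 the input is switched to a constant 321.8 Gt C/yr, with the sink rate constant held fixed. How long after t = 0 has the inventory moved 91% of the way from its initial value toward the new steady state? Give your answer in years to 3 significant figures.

τ = M₀/F₀ = 805.6/137.4 = 5.863 yr.
The remaining gap fraction is e^(−t/τ); 91% covered ⇒ e^(−t/τ) = 0.0900.
t = −τ ln(0.0900) = 5.863 × 2.408 = 14.12 yr.

14.1 yr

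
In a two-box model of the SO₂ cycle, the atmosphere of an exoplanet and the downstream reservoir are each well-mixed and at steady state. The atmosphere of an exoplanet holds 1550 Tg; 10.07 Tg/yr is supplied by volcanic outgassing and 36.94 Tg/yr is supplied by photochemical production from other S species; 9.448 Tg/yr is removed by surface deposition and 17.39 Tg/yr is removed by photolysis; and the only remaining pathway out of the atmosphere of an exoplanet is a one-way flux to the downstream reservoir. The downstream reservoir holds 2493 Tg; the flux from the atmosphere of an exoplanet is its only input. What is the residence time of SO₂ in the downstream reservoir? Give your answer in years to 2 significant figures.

Balance the atmosphere of an exoplanet: ΣF_in = 10.07 + 36.94 = 47.010 Tg/yr.
Flux to the downstream reservoir = ΣF_in − (9.448 + 17.39) = 20.172 Tg/yr.
At steady state the output of the downstream reservoir equals its input, 20.172 Tg/yr.
τ = M / F = 2493 / 20.172 = 123.6 yr.

120 yr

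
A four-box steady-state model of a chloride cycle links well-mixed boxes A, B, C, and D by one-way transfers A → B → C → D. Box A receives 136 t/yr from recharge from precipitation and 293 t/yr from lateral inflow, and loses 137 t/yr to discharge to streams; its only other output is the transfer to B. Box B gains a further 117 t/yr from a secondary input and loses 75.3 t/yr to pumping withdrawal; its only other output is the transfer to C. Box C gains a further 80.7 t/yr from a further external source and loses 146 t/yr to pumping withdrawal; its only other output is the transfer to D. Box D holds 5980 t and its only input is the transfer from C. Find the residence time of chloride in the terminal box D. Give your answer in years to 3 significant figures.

22.3 yr

Box A: F(A→B) = (136 + 293) − 137 = 292.00 t/yr.
Box B: F(B→C) = (292.00 + 117) − 75.3 = 333.70 t/yr.
Box C: F(C→D) = (333.70 + 80.7) − 146 = 268.40 t/yr.
Box D throughput = its input = 268.40 t/yr; τ = 5980 / 268.40 = 22.28 yr.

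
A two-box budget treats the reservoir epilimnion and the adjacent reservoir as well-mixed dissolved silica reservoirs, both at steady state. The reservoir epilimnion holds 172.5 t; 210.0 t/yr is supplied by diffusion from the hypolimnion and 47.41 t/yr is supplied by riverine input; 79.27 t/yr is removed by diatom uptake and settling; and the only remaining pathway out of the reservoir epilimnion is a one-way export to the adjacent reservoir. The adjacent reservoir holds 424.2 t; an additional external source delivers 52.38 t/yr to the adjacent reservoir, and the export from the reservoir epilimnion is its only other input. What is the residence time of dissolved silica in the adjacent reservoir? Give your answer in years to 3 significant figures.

Balance the reservoir epilimnion: ΣF_in = 210.0 + 47.41 = 257.41 t/yr.
Export to the adjacent reservoir = ΣF_in − (79.27) = 178.14 t/yr.
Total input to the adjacent reservoir = 178.14 + 52.38 = 230.52 t/yr; at steady state this equals its total output.
τ = M / F = 424.2 / 230.52 = 1.840 yr.

1.84 yr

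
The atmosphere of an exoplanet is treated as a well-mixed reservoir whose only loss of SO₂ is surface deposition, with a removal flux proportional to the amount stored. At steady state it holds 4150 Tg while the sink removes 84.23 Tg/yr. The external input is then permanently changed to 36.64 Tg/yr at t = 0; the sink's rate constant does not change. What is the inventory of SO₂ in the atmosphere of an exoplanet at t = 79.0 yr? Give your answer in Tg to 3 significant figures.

2280 Tg

The sink rate constant is k = F₀/M₀ = 84.23/4150 = 0.02030 yr⁻¹.
Solving dM/dt = F₁ − kM with M(0) = M₀ gives M(t) = F₁/k + (M₀ − F₁/k)·e^(−kt).
F₁/k = 36.64/0.02030 = 1805.2 Tg; kt = 0.02030 × 79.0 = 1.603, e^(−kt) = 0.2012.
M(79.0) = 1805.2 + (4150 − 1805.2) × 0.2012 = 1805.2 + 471.8 = 2277.0 Tg.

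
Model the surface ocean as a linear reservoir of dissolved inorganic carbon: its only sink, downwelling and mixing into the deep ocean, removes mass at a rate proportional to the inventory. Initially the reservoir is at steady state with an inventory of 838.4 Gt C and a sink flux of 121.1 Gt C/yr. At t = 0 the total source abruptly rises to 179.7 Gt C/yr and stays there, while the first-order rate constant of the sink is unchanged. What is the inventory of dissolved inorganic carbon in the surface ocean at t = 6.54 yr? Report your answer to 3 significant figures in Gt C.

1090 Gt C

τ = M₀/F₀ = 838.4/121.1 = 6.923 yr; rate constant k = 1/τ.
New steady state M_∞ = F₁/k = F₁·τ = 179.7 × 6.923 = 1244.1 Gt C.
M(t) = M_∞ + (M₀ − M_∞)·e^(−t/τ); t/τ = 6.54/6.923 = 0.9446, so e^(−t/τ) = 0.3888.
M(t) = 1244.1 − 405.7 × 0.3888 = 1086.4 Gt C.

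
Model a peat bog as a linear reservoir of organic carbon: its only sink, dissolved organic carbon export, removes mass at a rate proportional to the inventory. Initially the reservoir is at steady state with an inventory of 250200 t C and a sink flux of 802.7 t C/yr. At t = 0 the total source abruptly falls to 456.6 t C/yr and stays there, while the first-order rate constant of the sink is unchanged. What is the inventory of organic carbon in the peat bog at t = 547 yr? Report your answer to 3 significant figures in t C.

161000 t C

The sink rate constant is k = F₀/M₀ = 802.7/250200 = 0.003208 yr⁻¹.
Solving dM/dt = F₁ − kM with M(0) = M₀ gives M(t) = F₁/k + (M₀ − F₁/k)·e^(−kt).
F₁/k = 456.6/0.003208 = 142320 t C; kt = 0.003208 × 547 = 1.755, e^(−kt) = 0.1729.
M(547) = 142320 + (250200 − 142320) × 0.1729 = 142320 + 18650 = 160980 t C.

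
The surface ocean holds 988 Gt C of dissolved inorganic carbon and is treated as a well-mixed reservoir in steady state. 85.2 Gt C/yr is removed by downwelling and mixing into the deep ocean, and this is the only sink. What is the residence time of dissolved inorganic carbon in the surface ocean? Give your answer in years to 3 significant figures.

τ = M / F = 988 / 85.2 = 11.60 yr.

11.6 yr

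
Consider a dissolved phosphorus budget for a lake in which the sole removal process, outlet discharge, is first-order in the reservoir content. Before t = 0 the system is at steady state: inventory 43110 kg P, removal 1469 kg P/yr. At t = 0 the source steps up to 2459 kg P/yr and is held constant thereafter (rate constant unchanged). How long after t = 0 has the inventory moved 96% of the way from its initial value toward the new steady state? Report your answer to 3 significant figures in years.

94.5 yr

τ = M₀/F₀ = 43110/1469 = 29.35 yr.
The remaining gap fraction is e^(−t/τ); 96% covered ⇒ e^(−t/τ) = 0.0400.
t = −τ ln(0.0400) = 29.35 × 3.219 = 94.46 yr.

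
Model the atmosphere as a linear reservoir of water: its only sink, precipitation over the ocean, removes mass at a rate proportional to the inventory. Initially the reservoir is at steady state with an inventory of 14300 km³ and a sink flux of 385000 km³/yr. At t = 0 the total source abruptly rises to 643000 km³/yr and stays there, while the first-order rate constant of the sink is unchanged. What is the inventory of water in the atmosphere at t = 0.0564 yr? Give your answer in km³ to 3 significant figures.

τ = M₀/F₀ = 14300/385000 = 0.03714 yr; rate constant k = 1/τ.
New steady state M_∞ = F₁/k = F₁·τ = 643000 × 0.03714 = 23883 km³.
M(t) = M_∞ + (M₀ − M_∞)·e^(−t/τ); t/τ = 0.0564/0.03714 = 1.518, so e^(−t/τ) = 0.2190.
M(t) = 23883 − 9583 × 0.2190 = 21784 km³.

21800 km³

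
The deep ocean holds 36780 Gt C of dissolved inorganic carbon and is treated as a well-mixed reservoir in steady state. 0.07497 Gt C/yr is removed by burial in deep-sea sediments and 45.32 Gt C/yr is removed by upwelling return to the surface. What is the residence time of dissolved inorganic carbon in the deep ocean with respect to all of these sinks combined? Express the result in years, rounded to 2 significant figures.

810 yr

Total removal flux = 0.07497 + 45.32 = 45.395 Gt C/yr.
τ = M / ΣF_out = 36780 / 45.395 = 810.2 yr.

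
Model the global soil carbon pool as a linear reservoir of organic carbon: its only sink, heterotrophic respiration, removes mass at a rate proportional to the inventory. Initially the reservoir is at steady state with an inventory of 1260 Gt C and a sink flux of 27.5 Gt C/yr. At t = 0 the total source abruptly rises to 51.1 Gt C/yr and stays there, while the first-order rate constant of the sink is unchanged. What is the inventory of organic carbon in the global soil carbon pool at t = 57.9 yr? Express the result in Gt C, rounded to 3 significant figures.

τ = M₀/F₀ = 1260/27.5 = 45.82 yr; rate constant k = 1/τ.
New steady state M_∞ = F₁/k = F₁·τ = 51.1 × 45.82 = 2341.3 Gt C.
M(t) = M_∞ + (M₀ − M_∞)·e^(−t/τ); t/τ = 57.9/45.82 = 1.264, so e^(−t/τ) = 0.2826.
M(t) = 2341.3 − 1081 × 0.2826 = 2035.7 Gt C.

2040 Gt C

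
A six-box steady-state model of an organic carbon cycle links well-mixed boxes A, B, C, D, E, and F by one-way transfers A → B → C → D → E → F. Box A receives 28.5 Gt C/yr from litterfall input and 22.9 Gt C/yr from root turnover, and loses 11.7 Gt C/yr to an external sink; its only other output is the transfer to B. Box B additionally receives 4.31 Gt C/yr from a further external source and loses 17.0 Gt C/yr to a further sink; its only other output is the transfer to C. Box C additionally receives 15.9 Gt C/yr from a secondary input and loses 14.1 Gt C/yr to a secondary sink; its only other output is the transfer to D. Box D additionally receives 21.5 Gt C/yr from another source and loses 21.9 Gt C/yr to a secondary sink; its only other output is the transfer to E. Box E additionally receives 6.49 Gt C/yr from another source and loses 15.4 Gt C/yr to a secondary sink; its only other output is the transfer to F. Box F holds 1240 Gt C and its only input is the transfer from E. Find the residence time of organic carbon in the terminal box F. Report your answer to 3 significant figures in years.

63.6 yr

Box A: F(A→B) = (28.5 + 22.9) − 11.7 = 39.700 Gt C/yr.
Box B: F(B→C) = (39.700 + 4.31) − 17.0 = 27.010 Gt C/yr.
Box C: F(C→D) = (27.010 + 15.9) − 14.1 = 28.810 Gt C/yr.
Box D: F(D→E) = (28.810 + 21.5) − 21.9 = 28.410 Gt C/yr.
Box E: F(E→F) = (28.410 + 6.49) − 15.4 = 19.500 Gt C/yr.
Box F throughput = its input = 19.500 Gt C/yr; τ = 1240 / 19.500 = 63.59 yr.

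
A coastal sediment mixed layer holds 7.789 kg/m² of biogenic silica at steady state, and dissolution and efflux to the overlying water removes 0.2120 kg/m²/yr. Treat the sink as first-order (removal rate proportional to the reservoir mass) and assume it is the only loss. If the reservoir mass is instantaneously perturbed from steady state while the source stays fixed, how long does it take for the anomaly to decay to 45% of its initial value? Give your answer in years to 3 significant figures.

For a linear reservoir the anomaly decays as exp(−t/τ) with τ = M/F = 7.789/0.2120 = 36.74 yr.
exp(−t/τ) = 0.45 ⇒ t = −τ ln(0.45) = 36.74 × 0.7985 = 29.34 yr.

29.3 yr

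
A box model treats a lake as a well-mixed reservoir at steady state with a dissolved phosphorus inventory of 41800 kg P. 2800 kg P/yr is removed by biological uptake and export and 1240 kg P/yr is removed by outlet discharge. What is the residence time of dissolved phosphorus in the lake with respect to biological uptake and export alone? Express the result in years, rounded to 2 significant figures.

Residence time with respect to a single sink: τ = M / F_sink.
τ = 41800 / 2800 = 14.93 yr.

15 yr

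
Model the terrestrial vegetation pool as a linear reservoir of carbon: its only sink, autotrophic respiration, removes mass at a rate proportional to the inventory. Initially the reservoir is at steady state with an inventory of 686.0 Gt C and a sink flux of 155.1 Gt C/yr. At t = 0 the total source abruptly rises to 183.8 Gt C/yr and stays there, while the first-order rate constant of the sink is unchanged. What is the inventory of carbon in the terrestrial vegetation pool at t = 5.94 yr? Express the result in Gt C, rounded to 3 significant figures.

Residence time τ = M₀/F₀ = 4.423 yr. The eventual steady state is M_∞ = M₀·(F₁/F₀) = 686.0 × 183.8/155.1 = 812.94 Gt C.
The anomaly ΔM(t) = M(t) − M_∞ decays as ΔM₀·e^(−t/τ) with ΔM₀ = 686.0 − 812.94 = −126.9 Gt C.
At t = 5.94 yr, e^(−t/τ) = e^(−1.343) = 0.2611, so ΔM = −33.14 Gt C and M = 812.94 − 33.14 = 779.80 Gt C.

780 Gt C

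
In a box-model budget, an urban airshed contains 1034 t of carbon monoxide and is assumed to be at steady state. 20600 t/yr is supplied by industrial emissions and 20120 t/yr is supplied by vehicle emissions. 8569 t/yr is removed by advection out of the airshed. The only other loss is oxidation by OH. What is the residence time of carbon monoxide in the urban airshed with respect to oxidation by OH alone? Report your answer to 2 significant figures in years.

At steady state ΣF_in = ΣF_out.
ΣF_in = 20600 + 20120 = 40720 t/yr.
Oxidation by OH flux = ΣF_in − (8569) = 40720 − 8569 = 32150 t/yr.
τ = M / F = 1034 / 32150 = 0.03216 yr.

0.032 yr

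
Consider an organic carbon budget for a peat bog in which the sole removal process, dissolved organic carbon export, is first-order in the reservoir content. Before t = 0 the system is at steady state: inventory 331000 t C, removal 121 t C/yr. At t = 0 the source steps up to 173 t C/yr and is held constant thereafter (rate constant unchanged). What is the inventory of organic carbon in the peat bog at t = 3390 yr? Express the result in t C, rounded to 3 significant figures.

τ = M₀/F₀ = 331000/121 = 2736 yr; rate constant k = 1/τ.
New steady state M_∞ = F₁/k = F₁·τ = 173 × 2736 = 473250 t C.
M(t) = M_∞ + (M₀ − M_∞)·e^(−t/τ); t/τ = 3390/2736 = 1.239, so e^(−t/τ) = 0.2896.
M(t) = 473250 − 142200 × 0.2896 = 432050 t C.

432000 t C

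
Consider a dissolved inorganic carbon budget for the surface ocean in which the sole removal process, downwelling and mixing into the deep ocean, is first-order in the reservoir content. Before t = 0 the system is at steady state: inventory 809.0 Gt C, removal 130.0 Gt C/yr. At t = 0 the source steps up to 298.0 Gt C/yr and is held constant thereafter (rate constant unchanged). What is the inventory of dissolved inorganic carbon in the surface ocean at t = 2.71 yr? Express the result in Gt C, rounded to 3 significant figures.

τ = M₀/F₀ = 809.0/130.0 = 6.223 yr; rate constant k = 1/τ.
New steady state M_∞ = F₁/k = F₁·τ = 298.0 × 6.223 = 1854.5 Gt C.
M(t) = M_∞ + (M₀ − M_∞)·e^(−t/τ); t/τ = 2.71/6.223 = 0.4355, so e^(−t/τ) = 0.6470.
M(t) = 1854.5 − 1045 × 0.6470 = 1178.1 Gt C.

1180 Gt C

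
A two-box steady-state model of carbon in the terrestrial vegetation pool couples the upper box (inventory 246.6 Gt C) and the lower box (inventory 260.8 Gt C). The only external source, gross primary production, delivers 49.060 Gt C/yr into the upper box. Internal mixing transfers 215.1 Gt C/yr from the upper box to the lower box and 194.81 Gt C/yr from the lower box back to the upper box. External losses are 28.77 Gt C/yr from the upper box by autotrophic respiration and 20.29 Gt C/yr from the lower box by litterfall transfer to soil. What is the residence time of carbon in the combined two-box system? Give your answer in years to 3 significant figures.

Residence time in the combined system uses the total inventory and the total *external* removal — internal exchanges between the two boxes cancel.
M_total = 246.6 + 260.8 = 507.40 Gt C.
ΣF_external_out = 28.77 + 20.29 = 49.060 Gt C/yr.
τ = M_total / ΣF_ext = 507.40 / 49.060 = 10.34 yr.

10.3 yr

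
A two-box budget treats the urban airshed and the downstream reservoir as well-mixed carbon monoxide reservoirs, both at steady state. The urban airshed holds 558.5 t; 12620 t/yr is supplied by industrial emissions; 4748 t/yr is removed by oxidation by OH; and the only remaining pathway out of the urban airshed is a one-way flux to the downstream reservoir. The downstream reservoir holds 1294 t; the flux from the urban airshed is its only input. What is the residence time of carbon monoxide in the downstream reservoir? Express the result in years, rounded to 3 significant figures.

Balance the urban airshed: ΣF_in = 12620 t/yr.
Flux to the downstream reservoir = ΣF_in − (4748) = 7872.0 t/yr.
At steady state the output of the downstream reservoir equals its input, 7872.0 t/yr.
τ = M / F = 1294 / 7872.0 = 0.1644 yr.

0.164 yr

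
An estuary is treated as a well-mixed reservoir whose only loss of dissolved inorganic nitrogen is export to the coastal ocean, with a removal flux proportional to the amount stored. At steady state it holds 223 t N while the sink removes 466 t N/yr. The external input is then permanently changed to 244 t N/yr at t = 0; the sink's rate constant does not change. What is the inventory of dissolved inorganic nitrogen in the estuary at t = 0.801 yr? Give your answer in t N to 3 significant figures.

137 t N

The sink rate constant is k = F₀/M₀ = 466/223 = 2.090 yr⁻¹.
Solving dM/dt = F₁ − kM with M(0) = M₀ gives M(t) = F₁/k + (M₀ − F₁/k)·e^(−kt).
F₁/k = 244/2.090 = 116.76 t N; kt = 2.090 × 0.801 = 1.674, e^(−kt) = 0.1875.
M(0.801) = 116.76 + (223 − 116.76) × 0.1875 = 116.76 + 19.92 = 136.69 t N.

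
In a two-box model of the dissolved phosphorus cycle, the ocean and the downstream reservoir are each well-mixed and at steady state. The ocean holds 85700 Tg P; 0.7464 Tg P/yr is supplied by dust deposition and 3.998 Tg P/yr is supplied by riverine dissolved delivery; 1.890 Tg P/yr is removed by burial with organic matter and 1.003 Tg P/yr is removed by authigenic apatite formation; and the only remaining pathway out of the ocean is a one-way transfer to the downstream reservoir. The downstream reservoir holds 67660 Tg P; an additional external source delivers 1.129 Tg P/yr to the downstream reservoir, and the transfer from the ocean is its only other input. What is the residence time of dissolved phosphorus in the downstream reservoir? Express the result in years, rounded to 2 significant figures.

23000 yr

Balance the ocean: ΣF_in = 0.7464 + 3.998 = 4.7444 Tg P/yr.
Transfer to the downstream reservoir = ΣF_in − (1.890 + 1.003) = 1.8514 Tg P/yr.
Total input to the downstream reservoir = 1.8514 + 1.129 = 2.9804 Tg P/yr; at steady state this equals its total output.
τ = M / F = 67660 / 2.9804 = 22700 yr.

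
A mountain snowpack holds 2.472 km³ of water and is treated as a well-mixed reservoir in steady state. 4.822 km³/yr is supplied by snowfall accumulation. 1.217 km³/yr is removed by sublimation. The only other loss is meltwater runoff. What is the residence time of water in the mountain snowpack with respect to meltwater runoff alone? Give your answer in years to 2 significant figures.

At steady state ΣF_in = ΣF_out.
ΣF_in = 4.8220 km³/yr.
Meltwater runoff flux = ΣF_in − (1.217) = 4.8220 − 1.217 = 3.605 km³/yr.
τ = M / F = 2.472 / 3.605 = 0.6857 yr.

0.69 yr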